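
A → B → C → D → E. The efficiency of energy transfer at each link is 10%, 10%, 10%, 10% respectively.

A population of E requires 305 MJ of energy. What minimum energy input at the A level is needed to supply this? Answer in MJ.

3050000 MJ

Cumulative transfer efficiency: 0.1 × 0.1 × 0.1 × 0.1 = 0.0001
A energy = 305 / 0.0001 = 3050000 MJ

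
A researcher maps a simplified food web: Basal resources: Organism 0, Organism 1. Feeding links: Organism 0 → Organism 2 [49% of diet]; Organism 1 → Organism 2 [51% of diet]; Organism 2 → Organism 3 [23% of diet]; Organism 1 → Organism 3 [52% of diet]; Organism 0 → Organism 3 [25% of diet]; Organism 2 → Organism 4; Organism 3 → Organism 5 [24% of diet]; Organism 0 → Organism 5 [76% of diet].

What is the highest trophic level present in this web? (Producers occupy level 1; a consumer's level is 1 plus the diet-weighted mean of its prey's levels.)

Organism 2: 1 + (0.49×1 + 0.51×1) = 2
Organism 3: 1 + (0.23×2 + 0.52×1 + 0.25×1) = 2.23
Organism 4: 1 + 2 = 3
Organism 5: 1 + (0.24×2.23 + 0.76×1) = 2.2952

3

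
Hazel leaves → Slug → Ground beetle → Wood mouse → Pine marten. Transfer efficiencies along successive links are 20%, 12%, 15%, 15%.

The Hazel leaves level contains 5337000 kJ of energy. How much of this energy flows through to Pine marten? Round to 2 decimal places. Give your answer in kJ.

2881.98 kJ

Slug: 5337000 × 0.2 = 1067400 kJ
Ground beetle: 1067400 × 0.12 = 128088 kJ
Wood mouse: 128088 × 0.15 = 19213.2 kJ
Pine marten: 19213.2 × 0.15 = 2881.98 kJ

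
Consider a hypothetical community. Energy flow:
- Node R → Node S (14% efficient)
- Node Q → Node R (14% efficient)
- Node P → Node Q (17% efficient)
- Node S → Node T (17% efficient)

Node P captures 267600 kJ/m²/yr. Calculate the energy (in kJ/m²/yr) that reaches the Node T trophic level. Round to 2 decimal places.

151.58 kJ/m²/yr

Node Q: 267600 × 0.17 = 45492 kJ/m²/yr
Node R: 45492 × 0.14 = 6368.88 kJ/m²/yr
Node S: 6368.88 × 0.14 = 891.6432 kJ/m²/yr
Node T: 891.6432 × 0.17 = 151.579344 kJ/m²/yr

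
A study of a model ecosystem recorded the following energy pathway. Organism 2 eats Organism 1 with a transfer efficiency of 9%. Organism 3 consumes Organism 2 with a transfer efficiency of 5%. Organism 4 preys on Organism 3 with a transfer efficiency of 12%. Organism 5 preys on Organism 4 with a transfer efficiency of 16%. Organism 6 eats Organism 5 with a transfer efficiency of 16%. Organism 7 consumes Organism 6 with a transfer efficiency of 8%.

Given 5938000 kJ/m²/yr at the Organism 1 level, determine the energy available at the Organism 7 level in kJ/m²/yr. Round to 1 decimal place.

Organism 2: 5938000 × 0.09 = 534420 kJ/m²/yr
Organism 3: 534420 × 0.05 = 26721 kJ/m²/yr
Organism 4: 26721 × 0.12 = 3206.52 kJ/m²/yr
Organism 5: 3206.52 × 0.16 = 513.0432 kJ/m²/yr
Organism 6: 513.0432 × 0.16 = 82.086912 kJ/m²/yr
Organism 7: 82.086912 × 0.08 = 6.56695296 kJ/m²/yr

6.6 kJ/m²/yr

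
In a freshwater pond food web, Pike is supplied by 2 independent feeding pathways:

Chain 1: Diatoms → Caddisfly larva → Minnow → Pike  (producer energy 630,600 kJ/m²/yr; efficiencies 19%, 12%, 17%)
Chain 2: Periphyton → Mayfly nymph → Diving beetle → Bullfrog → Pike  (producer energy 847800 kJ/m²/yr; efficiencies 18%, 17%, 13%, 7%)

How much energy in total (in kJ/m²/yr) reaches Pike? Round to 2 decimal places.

2680.28 kJ/m²/yr

Chain 1: 630600 × 0.19 × 0.12 × 0.17 = 2444.2056 kJ/m²/yr
Chain 2: 847800 × 0.18 × 0.17 × 0.13 × 0.07 = 236.078388 kJ/m²/yr
Total at Pike: 2444.2056 + 236.078388 = 2680.283988 kJ/m²/yr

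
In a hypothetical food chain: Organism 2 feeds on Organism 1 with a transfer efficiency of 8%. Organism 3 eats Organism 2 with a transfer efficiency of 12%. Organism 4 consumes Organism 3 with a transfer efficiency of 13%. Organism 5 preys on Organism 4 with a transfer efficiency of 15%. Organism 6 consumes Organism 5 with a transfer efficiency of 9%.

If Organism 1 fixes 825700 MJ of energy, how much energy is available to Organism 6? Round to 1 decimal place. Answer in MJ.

Organism 2: 825700 × 0.08 = 66056 MJ
Organism 3: 66056 × 0.12 = 7926.72 MJ
Organism 4: 7926.72 × 0.13 = 1030.4736 MJ
Organism 5: 1030.4736 × 0.15 = 154.57104 MJ
Organism 6: 154.57104 × 0.09 = 13.9113936 MJ

13.9 MJ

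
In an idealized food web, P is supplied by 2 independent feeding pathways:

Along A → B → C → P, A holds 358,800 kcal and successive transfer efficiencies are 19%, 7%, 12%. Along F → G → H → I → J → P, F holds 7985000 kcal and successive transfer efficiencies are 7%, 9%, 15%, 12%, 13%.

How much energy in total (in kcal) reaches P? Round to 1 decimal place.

690.4 kcal

Via A: 358800 × 0.19 × 0.07 × 0.12 = 572.6448 kcal
Via F: 7985000 × 0.07 × 0.09 × 0.15 × 0.12 × 0.13 = 117.71487 kcal
Total at P: 572.6448 + 117.71487 = 690.35967 kcal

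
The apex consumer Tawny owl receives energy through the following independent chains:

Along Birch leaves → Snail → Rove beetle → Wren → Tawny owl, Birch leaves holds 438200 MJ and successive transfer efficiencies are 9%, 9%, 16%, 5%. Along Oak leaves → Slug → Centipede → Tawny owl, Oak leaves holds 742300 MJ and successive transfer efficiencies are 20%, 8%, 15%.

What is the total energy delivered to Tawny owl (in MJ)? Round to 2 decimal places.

Via Birch leaves: 438200 × 0.09 × 0.09 × 0.16 × 0.05 = 28.39536 MJ
Via Oak leaves: 742300 × 0.2 × 0.08 × 0.15 = 1781.52 MJ
Total at Tawny owl: 28.39536 + 1781.52 = 1809.91536 MJ

1809.92 MJ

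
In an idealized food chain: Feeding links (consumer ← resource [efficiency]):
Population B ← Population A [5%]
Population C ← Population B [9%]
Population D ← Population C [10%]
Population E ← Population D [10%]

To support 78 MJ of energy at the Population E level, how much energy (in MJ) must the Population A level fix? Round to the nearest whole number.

1733333 MJ

Cumulative transfer efficiency: 0.05 × 0.09 × 0.1 × 0.1 = 0.000045
Population A energy = 78 / 0.000045 = 1733333 MJ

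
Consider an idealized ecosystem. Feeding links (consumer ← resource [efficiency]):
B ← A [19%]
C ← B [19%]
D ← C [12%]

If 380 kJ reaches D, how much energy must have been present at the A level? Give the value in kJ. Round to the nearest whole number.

87719 kJ

Cumulative transfer efficiency: 0.19 × 0.19 × 0.12 = 0.004332
A energy = 380 / 0.004332 = 87719 kJ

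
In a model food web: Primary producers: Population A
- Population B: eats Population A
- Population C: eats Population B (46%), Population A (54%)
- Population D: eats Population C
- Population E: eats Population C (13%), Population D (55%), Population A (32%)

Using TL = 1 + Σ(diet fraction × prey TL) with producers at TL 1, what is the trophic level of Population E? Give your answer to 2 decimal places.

Population B: 1 + 1 = 2
Population C: 1 + (0.46×2 + 0.54×1) = 2.46
Population D: 1 + 2.46 = 3.46
Population E: 1 + (0.13×2.46 + 0.55×3.46 + 0.32×1) = 3.5428

3.54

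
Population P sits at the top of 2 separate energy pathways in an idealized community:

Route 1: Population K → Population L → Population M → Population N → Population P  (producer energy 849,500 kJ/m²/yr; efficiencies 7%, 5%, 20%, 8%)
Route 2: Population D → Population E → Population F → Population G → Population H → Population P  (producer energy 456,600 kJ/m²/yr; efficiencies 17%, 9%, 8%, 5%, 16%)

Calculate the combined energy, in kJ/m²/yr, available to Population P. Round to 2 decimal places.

Route 1: 849500 × 0.07 × 0.05 × 0.2 × 0.08 = 47.572 kJ/m²/yr
Route 2: 456600 × 0.17 × 0.09 × 0.08 × 0.05 × 0.16 = 4.4710272 kJ/m²/yr
Total at Population P: 47.572 + 4.4710272 = 52.0430272 kJ/m²/yr

52.04 kJ/m²/yr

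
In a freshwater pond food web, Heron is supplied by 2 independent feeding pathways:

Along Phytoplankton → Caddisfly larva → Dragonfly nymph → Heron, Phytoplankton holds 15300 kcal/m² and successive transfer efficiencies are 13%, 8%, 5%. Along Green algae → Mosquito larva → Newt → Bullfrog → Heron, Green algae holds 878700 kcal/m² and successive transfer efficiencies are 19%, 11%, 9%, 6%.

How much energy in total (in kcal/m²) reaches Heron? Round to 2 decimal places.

Via Phytoplankton: 15300 × 0.13 × 0.08 × 0.05 = 7.956 kcal/m²
Via Green algae: 878700 × 0.19 × 0.11 × 0.09 × 0.06 = 99.170082 kcal/m²
Total at Heron: 7.956 + 99.170082 = 107.126082 kcal/m²

107.13 kcal/m²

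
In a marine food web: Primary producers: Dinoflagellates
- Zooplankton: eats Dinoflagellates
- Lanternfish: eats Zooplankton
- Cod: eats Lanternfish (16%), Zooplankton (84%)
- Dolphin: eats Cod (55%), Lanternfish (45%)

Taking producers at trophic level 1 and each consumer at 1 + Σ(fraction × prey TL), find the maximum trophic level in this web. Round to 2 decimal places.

Zooplankton: 1 + 1 = 2
Lanternfish: 1 + 2 = 3
Cod: 1 + (0.16×3 + 0.84×2) = 3.16
Dolphin: 1 + (0.55×3.16 + 0.45×3) = 4.088

4.09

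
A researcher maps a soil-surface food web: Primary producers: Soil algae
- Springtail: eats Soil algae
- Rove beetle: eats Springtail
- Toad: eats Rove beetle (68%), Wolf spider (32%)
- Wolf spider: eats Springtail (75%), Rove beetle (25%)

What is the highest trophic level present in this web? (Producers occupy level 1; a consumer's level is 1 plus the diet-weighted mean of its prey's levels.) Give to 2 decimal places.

4.08

Springtail: 1 + 1 = 2
Rove beetle: 1 + 2 = 3
Wolf spider: 1 + (0.75×2 + 0.25×3) = 3.25
Toad: 1 + (0.68×3 + 0.32×3.25) = 4.08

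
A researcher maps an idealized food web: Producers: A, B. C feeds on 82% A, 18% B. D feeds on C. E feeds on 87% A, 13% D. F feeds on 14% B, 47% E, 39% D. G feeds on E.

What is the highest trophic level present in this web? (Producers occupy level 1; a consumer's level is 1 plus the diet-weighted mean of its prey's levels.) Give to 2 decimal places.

C: 1 + (0.82×1 + 0.18×1) = 2
D: 1 + 2 = 3
E: 1 + (0.87×1 + 0.13×3) = 2.26
F: 1 + (0.14×1 + 0.47×2.26 + 0.39×3) = 3.3722
G: 1 + 2.26 = 3.26

3.37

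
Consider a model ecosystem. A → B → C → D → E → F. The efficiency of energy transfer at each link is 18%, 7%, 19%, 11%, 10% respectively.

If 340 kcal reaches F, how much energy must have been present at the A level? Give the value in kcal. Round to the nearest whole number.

Cumulative transfer efficiency: 0.18 × 0.07 × 0.19 × 0.11 × 0.1 = 0.000026334
A energy = 340 / 0.000026334 = 12911066 kcal

12911066 kcal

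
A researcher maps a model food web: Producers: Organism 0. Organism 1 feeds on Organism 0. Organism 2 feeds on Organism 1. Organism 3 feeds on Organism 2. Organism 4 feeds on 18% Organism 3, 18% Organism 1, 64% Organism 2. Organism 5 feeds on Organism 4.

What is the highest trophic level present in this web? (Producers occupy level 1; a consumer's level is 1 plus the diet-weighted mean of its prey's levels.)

Organism 1: 1 + 1 = 2
Organism 2: 1 + 2 = 3
Organism 3: 1 + 3 = 4
Organism 4: 1 + (0.18×4 + 0.18×2 + 0.64×3) = 4
Organism 5: 1 + 4 = 5

5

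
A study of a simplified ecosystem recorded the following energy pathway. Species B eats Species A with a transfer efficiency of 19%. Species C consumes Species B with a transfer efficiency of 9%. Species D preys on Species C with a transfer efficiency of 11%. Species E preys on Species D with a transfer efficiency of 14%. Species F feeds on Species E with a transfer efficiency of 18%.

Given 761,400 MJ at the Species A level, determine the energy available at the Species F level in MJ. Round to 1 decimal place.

36.1 MJ

Species B: 761400 × 0.19 = 144666 MJ
Species C: 144666 × 0.09 = 13019.94 MJ
Species D: 13019.94 × 0.11 = 1432.1934 MJ
Species E: 1432.1934 × 0.14 = 200.507076 MJ
Species F: 200.507076 × 0.18 = 36.09127368 MJ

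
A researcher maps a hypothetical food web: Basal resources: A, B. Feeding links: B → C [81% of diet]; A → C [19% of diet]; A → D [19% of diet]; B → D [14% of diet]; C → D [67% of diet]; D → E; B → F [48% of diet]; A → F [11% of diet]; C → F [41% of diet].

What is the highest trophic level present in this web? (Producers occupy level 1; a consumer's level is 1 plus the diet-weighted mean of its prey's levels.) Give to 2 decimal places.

3.67

C: 1 + (0.81×1 + 0.19×1) = 2
D: 1 + (0.19×1 + 0.14×1 + 0.67×2) = 2.67
E: 1 + 2.67 = 3.67
F: 1 + (0.48×1 + 0.11×1 + 0.41×2) = 2.41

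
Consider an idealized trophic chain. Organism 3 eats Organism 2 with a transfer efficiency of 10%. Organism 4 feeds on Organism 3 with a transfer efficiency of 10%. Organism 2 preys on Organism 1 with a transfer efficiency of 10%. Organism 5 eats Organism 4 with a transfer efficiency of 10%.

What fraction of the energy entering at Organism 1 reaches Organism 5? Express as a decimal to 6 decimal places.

Product of link efficiencies: 0.1 × 0.1 × 0.1 × 0.1 = 0.0001

0.000100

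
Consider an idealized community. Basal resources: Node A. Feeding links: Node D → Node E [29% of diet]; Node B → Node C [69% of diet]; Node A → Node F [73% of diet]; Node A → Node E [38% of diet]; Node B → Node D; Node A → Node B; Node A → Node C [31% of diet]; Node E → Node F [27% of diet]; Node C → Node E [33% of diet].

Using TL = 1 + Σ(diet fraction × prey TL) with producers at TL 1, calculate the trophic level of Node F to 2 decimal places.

Node B: 1 + 1 = 2
Node C: 1 + (0.69×2 + 0.31×1) = 2.69
Node D: 1 + 2 = 3
Node E: 1 + (0.33×2.69 + 0.38×1 + 0.29×3) = 3.1377
Node F: 1 + (0.27×3.1377 + 0.73×1) = 2.577179

2.58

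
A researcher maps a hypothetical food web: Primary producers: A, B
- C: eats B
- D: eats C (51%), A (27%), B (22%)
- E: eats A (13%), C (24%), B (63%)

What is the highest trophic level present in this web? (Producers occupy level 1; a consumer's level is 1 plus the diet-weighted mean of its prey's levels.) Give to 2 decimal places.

2.51

C: 1 + 1 = 2
D: 1 + (0.51×2 + 0.27×1 + 0.22×1) = 2.51
E: 1 + (0.13×1 + 0.24×2 + 0.63×1) = 2.24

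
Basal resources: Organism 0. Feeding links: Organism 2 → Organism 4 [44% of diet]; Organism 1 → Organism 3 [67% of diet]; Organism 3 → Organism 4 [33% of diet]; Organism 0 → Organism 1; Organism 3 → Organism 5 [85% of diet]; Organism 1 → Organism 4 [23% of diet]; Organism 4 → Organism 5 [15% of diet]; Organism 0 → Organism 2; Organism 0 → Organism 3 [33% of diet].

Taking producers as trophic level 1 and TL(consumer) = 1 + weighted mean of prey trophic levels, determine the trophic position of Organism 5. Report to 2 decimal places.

3.75

Organism 1: 1 + 1 = 2
Organism 2: 1 + 1 = 2
Organism 3: 1 + (0.67×2 + 0.33×1) = 2.67
Organism 4: 1 + (0.44×2 + 0.33×2.67 + 0.23×2) = 3.2211
Organism 5: 1 + (0.15×3.2211 + 0.85×2.67) = 3.752665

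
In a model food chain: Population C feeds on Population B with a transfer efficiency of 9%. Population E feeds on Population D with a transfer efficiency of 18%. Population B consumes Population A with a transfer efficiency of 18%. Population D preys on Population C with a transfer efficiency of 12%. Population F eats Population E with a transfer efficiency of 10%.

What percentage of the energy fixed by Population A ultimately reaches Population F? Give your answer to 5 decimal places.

Product of link efficiencies: 0.18 × 0.09 × 0.12 × 0.18 × 0.1 = 0.000034992
As a percentage: 0.000034992 × 100 = 0.00350%

0.00350%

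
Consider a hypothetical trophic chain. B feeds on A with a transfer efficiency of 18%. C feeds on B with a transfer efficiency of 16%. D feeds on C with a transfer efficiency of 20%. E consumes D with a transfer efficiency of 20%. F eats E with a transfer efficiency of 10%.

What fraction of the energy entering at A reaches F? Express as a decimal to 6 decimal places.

Product of link efficiencies: 0.18 × 0.16 × 0.2 × 0.2 × 0.1 = 0.0001152

0.000115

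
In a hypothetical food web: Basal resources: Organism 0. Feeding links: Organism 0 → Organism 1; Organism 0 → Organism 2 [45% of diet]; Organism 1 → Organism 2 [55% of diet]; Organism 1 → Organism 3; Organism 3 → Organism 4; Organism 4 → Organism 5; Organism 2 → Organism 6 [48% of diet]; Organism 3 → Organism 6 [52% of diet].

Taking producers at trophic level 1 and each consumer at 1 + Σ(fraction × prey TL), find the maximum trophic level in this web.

5

Organism 1: 1 + 1 = 2
Organism 2: 1 + (0.45×1 + 0.55×2) = 2.55
Organism 3: 1 + 2 = 3
Organism 4: 1 + 3 = 4
Organism 5: 1 + 4 = 5
Organism 6: 1 + (0.48×2.55 + 0.52×3) = 3.784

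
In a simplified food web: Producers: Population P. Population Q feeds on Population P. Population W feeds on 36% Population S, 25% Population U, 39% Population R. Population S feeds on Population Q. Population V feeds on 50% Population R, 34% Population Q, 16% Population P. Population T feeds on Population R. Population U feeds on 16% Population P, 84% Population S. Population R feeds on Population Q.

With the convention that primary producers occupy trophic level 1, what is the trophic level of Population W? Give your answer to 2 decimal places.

4.17

Population Q: 1 + 1 = 2
Population R: 1 + 2 = 3
Population S: 1 + 2 = 3
Population T: 1 + 3 = 4
Population U: 1 + (0.16×1 + 0.84×3) = 3.68
Population V: 1 + (0.5×3 + 0.34×2 + 0.16×1) = 3.34
Population W: 1 + (0.36×3 + 0.25×3.68 + 0.39×3) = 4.17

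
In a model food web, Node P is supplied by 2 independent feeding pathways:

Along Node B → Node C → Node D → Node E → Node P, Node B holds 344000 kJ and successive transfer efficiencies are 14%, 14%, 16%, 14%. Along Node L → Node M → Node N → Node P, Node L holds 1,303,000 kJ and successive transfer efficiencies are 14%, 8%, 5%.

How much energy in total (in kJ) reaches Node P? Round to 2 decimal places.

Via Node B: 344000 × 0.14 × 0.14 × 0.16 × 0.14 = 151.02976 kJ
Via Node L: 1303000 × 0.14 × 0.08 × 0.05 = 729.68 kJ
Total at Node P: 151.02976 + 729.68 = 880.70976 kJ

880.71 kJ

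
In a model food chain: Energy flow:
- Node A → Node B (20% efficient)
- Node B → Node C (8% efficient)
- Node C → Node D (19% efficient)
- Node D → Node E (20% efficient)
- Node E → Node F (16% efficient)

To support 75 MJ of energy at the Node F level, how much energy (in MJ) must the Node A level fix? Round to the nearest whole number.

Cumulative transfer efficiency: 0.2 × 0.08 × 0.19 × 0.2 × 0.16 = 0.00009728
Node A energy = 75 / 0.00009728 = 770970 MJ

770970 MJ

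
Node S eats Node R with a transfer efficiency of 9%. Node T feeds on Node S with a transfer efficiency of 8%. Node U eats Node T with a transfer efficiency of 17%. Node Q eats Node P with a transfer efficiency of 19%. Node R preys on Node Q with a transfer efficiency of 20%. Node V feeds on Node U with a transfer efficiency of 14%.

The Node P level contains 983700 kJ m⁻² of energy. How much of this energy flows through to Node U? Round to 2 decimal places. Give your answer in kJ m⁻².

Node Q: 983700 × 0.19 = 186903 kJ m⁻²
Node R: 186903 × 0.2 = 37380.6 kJ m⁻²
Node S: 37380.6 × 0.09 = 3364.254 kJ m⁻²
Node T: 3364.254 × 0.08 = 269.14032 kJ m⁻²
Node U: 269.14032 × 0.17 = 45.7538544 kJ m⁻²

45.75 kJ m⁻²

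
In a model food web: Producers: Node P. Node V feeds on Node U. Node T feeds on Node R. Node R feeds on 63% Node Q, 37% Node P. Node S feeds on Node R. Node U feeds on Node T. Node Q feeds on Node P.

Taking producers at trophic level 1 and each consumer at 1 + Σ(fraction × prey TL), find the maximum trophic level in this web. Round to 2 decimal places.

Node Q: 1 + 1 = 2
Node R: 1 + (0.63×2 + 0.37×1) = 2.63
Node S: 1 + 2.63 = 3.63
Node T: 1 + 2.63 = 3.63
Node U: 1 + 3.63 = 4.63
Node V: 1 + 4.63 = 5.63

5.63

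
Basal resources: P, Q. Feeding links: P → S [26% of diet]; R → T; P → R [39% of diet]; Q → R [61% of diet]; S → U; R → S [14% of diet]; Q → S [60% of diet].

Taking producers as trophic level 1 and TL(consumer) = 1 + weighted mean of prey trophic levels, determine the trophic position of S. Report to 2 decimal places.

2.14

R: 1 + (0.61×1 + 0.39×1) = 2
S: 1 + (0.14×2 + 0.26×1 + 0.6×1) = 2.14
T: 1 + 2 = 3
U: 1 + 2.14 = 3.14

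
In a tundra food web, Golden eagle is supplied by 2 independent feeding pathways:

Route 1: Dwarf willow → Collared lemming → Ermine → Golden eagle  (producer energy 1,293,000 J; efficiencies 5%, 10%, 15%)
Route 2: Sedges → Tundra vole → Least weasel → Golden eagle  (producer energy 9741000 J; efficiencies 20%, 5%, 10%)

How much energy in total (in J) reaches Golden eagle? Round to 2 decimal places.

Route 1: 1293000 × 0.05 × 0.1 × 0.15 = 969.75 J
Route 2: 9741000 × 0.2 × 0.05 × 0.1 = 9741 J
Total at Golden eagle: 969.75 + 9741 = 10710.75 J

10710.75 J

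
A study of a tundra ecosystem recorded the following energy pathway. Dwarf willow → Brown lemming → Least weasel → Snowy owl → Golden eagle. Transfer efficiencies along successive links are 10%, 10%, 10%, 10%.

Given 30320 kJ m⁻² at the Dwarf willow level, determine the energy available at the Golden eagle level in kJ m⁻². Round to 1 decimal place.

3.0 kJ m⁻²

Brown lemming: 30320 × 0.1 = 3032 kJ m⁻²
Least weasel: 3032 × 0.1 = 303.2 kJ m⁻²
Snowy owl: 303.2 × 0.1 = 30.32 kJ m⁻²
Golden eagle: 30.32 × 0.1 = 3.032 kJ m⁻²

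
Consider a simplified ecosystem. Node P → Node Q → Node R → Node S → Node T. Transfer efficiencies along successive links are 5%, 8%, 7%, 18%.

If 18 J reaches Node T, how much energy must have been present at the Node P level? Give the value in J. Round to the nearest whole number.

357143 J

Cumulative transfer efficiency: 0.05 × 0.08 × 0.07 × 0.18 = 0.0000504
Node P energy = 18 / 0.0000504 = 357143 J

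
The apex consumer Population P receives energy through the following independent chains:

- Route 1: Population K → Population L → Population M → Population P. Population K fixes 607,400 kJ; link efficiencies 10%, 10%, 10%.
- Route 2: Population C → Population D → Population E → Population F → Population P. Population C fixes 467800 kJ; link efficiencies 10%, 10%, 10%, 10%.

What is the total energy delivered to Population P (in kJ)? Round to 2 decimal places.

Route 1: 607400 × 0.1 × 0.1 × 0.1 = 607.4 kJ
Route 2: 467800 × 0.1 × 0.1 × 0.1 × 0.1 = 46.78 kJ
Total at Population P: 607.4 + 46.78 = 654.18 kJ

654.18 kJ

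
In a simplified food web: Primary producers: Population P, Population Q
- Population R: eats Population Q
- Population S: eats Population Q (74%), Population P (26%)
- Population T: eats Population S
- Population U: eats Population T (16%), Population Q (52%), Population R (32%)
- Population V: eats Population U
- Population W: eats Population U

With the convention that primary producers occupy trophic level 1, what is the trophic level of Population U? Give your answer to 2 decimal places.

2.64

Population R: 1 + 1 = 2
Population S: 1 + (0.74×1 + 0.26×1) = 2
Population T: 1 + 2 = 3
Population U: 1 + (0.16×3 + 0.52×1 + 0.32×2) = 2.64
Population V: 1 + 2.64 = 3.64
Population W: 1 + 2.64 = 3.64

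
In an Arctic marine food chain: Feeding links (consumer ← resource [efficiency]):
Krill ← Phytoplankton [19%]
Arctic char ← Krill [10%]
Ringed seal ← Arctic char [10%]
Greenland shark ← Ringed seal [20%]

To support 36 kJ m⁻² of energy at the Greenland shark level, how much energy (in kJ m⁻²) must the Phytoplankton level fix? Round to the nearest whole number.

Cumulative transfer efficiency: 0.19 × 0.1 × 0.1 × 0.2 = 0.00038
Phytoplankton energy = 36 / 0.00038 = 94737 kJ m⁻²

94737 kJ m⁻²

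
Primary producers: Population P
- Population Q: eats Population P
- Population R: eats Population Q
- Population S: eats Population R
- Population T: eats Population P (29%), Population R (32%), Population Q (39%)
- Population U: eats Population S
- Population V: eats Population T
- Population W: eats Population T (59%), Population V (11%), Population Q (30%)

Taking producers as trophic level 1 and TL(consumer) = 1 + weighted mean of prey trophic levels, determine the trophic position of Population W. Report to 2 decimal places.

Population Q: 1 + 1 = 2
Population R: 1 + 2 = 3
Population S: 1 + 3 = 4
Population T: 1 + (0.29×1 + 0.32×3 + 0.39×2) = 3.03
Population U: 1 + 4 = 5
Population V: 1 + 3.03 = 4.03
Population W: 1 + (0.59×3.03 + 0.11×4.03 + 0.3×2) = 3.831

3.83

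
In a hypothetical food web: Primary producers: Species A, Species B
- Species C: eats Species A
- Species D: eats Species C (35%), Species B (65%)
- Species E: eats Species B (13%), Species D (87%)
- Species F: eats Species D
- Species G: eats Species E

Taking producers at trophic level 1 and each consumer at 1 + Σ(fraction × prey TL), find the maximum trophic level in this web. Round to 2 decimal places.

Species C: 1 + 1 = 2
Species D: 1 + (0.35×2 + 0.65×1) = 2.35
Species E: 1 + (0.13×1 + 0.87×2.35) = 3.1745
Species F: 1 + 2.35 = 3.35
Species G: 1 + 3.1745 = 4.1745

4.17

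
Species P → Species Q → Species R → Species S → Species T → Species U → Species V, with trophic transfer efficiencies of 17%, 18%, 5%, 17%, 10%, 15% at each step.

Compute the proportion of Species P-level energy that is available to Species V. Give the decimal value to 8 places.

0.00000390

Product of link efficiencies: 0.17 × 0.18 × 0.05 × 0.17 × 0.1 × 0.15 = 0.0000039015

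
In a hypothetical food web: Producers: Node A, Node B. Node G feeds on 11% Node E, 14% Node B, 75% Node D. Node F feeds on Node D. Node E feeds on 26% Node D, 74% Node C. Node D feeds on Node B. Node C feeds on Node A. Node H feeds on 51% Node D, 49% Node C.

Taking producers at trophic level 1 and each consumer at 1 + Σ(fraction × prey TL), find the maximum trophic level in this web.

3

Node C: 1 + 1 = 2
Node D: 1 + 1 = 2
Node E: 1 + (0.26×2 + 0.74×2) = 3
Node F: 1 + 2 = 3
Node G: 1 + (0.11×3 + 0.14×1 + 0.75×2) = 2.97
Node H: 1 + (0.51×2 + 0.49×2) = 3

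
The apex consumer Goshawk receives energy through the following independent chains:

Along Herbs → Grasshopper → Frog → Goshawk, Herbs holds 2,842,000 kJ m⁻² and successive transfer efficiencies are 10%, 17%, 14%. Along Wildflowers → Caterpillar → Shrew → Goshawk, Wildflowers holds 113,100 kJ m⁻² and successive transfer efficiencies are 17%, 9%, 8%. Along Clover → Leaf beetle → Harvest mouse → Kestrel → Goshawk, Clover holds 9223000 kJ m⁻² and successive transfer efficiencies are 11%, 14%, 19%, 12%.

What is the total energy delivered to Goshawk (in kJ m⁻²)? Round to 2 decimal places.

Via Herbs: 2842000 × 0.1 × 0.17 × 0.14 = 6763.96 kJ m⁻²
Via Wildflowers: 113100 × 0.17 × 0.09 × 0.08 = 138.4344 kJ m⁻²
Via Clover: 9223000 × 0.11 × 0.14 × 0.19 × 0.12 = 3238.37976 kJ m⁻²
Total at Goshawk: 6763.96 + 138.4344 + 3238.37976 = 10140.77416 kJ m⁻²

10140.77 kJ m⁻²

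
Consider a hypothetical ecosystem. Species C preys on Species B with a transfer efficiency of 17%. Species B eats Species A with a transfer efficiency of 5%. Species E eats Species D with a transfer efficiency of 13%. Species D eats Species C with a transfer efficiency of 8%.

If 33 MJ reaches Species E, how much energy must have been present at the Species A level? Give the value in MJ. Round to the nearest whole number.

Cumulative transfer efficiency: 0.05 × 0.17 × 0.08 × 0.13 = 0.0000884
Species A energy = 33 / 0.0000884 = 373303 MJ

373303 MJ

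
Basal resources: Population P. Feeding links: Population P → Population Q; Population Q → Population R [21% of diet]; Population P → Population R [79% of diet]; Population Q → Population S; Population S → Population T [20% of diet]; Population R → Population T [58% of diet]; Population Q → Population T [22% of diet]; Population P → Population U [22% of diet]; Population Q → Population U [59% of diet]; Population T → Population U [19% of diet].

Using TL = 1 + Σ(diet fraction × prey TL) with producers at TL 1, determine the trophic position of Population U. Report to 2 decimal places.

3.03

Population Q: 1 + 1 = 2
Population R: 1 + (0.21×2 + 0.79×1) = 2.21
Population S: 1 + 2 = 3
Population T: 1 + (0.2×3 + 0.58×2.21 + 0.22×2) = 3.3218
Population U: 1 + (0.22×1 + 0.59×2 + 0.19×3.3218) = 3.031142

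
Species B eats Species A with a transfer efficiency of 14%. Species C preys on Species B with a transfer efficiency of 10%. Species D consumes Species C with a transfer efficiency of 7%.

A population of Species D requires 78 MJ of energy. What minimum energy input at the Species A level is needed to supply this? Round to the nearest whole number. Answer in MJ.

79592 MJ

Cumulative transfer efficiency: 0.14 × 0.1 × 0.07 = 0.00098
Species A energy = 78 / 0.00098 = 79592 MJ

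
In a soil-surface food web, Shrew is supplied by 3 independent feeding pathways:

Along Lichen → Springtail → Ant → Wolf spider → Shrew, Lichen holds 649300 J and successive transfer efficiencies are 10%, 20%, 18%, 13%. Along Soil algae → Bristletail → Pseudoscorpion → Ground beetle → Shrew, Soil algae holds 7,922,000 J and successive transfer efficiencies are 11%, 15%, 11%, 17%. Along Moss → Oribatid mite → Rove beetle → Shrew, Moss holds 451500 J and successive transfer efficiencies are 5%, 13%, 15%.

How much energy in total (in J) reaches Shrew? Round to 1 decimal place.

Via Lichen: 649300 × 0.1 × 0.2 × 0.18 × 0.13 = 303.8724 J
Via Soil algae: 7922000 × 0.11 × 0.15 × 0.11 × 0.17 = 2444.3331 J
Via Moss: 451500 × 0.05 × 0.13 × 0.15 = 440.2125 J
Total at Shrew: 303.8724 + 2444.3331 + 440.2125 = 3188.418 J

3188.4 J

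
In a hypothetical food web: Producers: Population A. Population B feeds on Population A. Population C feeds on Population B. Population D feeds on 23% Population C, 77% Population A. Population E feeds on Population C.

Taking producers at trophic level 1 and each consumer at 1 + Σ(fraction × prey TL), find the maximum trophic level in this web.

Population B: 1 + 1 = 2
Population C: 1 + 2 = 3
Population D: 1 + (0.23×3 + 0.77×1) = 2.46
Population E: 1 + 3 = 4

4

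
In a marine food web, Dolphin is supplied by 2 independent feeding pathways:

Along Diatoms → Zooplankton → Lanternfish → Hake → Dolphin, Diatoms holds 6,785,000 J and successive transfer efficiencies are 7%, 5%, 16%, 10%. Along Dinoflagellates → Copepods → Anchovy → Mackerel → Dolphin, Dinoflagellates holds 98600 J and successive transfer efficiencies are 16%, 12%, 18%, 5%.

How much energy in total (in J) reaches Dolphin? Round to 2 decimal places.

Via Diatoms: 6785000 × 0.07 × 0.05 × 0.16 × 0.1 = 379.96 J
Via Dinoflagellates: 98600 × 0.16 × 0.12 × 0.18 × 0.05 = 17.03808 J
Total at Dolphin: 379.96 + 17.03808 = 396.99808 J

397.00 J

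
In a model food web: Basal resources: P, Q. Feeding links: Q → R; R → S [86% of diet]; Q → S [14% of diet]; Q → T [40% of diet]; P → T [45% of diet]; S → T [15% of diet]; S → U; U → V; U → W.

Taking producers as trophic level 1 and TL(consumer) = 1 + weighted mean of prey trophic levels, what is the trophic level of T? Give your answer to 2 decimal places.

R: 1 + 1 = 2
S: 1 + (0.86×2 + 0.14×1) = 2.86
T: 1 + (0.4×1 + 0.45×1 + 0.15×2.86) = 2.279
U: 1 + 2.86 = 3.86
V: 1 + 3.86 = 4.86
W: 1 + 3.86 = 4.86

2.28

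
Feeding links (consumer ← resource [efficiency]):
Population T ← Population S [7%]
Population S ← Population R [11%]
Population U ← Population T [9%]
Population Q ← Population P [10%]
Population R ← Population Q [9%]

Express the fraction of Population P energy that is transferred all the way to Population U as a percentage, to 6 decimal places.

Product of link efficiencies: 0.1 × 0.09 × 0.11 × 0.07 × 0.09 = 0.000006237
As a percentage: 0.000006237 × 100 = 0.000624%

0.000624%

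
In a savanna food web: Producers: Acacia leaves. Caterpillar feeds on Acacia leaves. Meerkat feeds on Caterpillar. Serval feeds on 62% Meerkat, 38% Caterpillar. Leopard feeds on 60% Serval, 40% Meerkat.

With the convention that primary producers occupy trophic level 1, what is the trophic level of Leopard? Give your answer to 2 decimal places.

Caterpillar: 1 + 1 = 2
Meerkat: 1 + 2 = 3
Serval: 1 + (0.62×3 + 0.38×2) = 3.62
Leopard: 1 + (0.6×3.62 + 0.4×3) = 4.372

4.37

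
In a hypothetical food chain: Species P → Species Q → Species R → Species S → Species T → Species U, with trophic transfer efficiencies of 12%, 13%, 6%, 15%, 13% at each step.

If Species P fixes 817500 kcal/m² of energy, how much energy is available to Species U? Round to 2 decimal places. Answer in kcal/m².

14.92 kcal/m²

Species Q: 817500 × 0.12 = 98100 kcal/m²
Species R: 98100 × 0.13 = 12753 kcal/m²
Species S: 12753 × 0.06 = 765.18 kcal/m²
Species T: 765.18 × 0.15 = 114.777 kcal/m²
Species U: 114.777 × 0.13 = 14.92101 kcal/m²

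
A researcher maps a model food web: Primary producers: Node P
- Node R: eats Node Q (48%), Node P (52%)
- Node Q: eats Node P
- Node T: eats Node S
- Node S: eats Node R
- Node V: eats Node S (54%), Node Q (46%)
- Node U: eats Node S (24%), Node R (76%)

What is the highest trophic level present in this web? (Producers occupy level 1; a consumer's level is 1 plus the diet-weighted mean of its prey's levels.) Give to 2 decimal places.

4.48

Node Q: 1 + 1 = 2
Node R: 1 + (0.48×2 + 0.52×1) = 2.48
Node S: 1 + 2.48 = 3.48
Node T: 1 + 3.48 = 4.48
Node U: 1 + (0.24×3.48 + 0.76×2.48) = 3.72
Node V: 1 + (0.54×3.48 + 0.46×2) = 3.7992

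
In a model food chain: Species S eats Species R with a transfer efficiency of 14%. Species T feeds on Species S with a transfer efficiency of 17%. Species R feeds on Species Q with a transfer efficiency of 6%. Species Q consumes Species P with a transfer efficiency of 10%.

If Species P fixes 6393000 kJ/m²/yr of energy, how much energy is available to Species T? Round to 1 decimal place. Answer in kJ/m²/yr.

Species Q: 6393000 × 0.1 = 639300 kJ/m²/yr
Species R: 639300 × 0.06 = 38358 kJ/m²/yr
Species S: 38358 × 0.14 = 5370.12 kJ/m²/yr
Species T: 5370.12 × 0.17 = 912.9204 kJ/m²/yr

912.9 kJ/m²/yr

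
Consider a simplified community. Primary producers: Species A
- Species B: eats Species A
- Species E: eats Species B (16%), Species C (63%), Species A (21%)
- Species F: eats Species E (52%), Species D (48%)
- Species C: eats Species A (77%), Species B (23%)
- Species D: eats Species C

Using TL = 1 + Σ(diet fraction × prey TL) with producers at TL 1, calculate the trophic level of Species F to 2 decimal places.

Species B: 1 + 1 = 2
Species C: 1 + (0.77×1 + 0.23×2) = 2.23
Species D: 1 + 2.23 = 3.23
Species E: 1 + (0.16×2 + 0.63×2.23 + 0.21×1) = 2.9349
Species F: 1 + (0.52×2.9349 + 0.48×3.23) = 4.076548

4.08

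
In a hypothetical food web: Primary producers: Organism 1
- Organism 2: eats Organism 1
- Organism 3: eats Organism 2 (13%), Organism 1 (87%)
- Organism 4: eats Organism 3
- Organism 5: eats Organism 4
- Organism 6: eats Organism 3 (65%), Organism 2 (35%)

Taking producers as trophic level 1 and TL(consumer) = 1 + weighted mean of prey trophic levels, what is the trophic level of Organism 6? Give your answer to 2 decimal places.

3.08

Organism 2: 1 + 1 = 2
Organism 3: 1 + (0.13×2 + 0.87×1) = 2.13
Organism 4: 1 + 2.13 = 3.13
Organism 5: 1 + 3.13 = 4.13
Organism 6: 1 + (0.65×2.13 + 0.35×2) = 3.0845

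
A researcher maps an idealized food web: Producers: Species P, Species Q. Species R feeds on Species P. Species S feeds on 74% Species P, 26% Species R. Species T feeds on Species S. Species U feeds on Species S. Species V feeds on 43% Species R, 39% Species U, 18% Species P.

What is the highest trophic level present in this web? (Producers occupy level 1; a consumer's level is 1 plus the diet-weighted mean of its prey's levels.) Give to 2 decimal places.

3.31

Species R: 1 + 1 = 2
Species S: 1 + (0.74×1 + 0.26×2) = 2.26
Species T: 1 + 2.26 = 3.26
Species U: 1 + 2.26 = 3.26
Species V: 1 + (0.43×2 + 0.39×3.26 + 0.18×1) = 3.3114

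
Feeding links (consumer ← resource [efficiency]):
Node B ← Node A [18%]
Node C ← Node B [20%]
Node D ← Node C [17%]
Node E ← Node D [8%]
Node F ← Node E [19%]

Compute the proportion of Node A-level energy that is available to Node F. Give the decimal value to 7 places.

0.0000930

Product of link efficiencies: 0.18 × 0.2 × 0.17 × 0.08 × 0.19 = 0.000093024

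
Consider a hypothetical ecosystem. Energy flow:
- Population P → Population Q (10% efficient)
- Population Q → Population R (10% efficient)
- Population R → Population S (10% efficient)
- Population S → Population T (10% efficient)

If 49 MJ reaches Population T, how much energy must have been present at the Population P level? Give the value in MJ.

490000 MJ

Cumulative transfer efficiency: 0.1 × 0.1 × 0.1 × 0.1 = 0.0001
Population P energy = 49 / 0.0001 = 490000 MJ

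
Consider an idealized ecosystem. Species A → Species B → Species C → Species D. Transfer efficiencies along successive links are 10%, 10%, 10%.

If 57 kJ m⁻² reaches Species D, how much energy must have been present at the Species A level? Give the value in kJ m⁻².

57000 kJ m⁻²

Cumulative transfer efficiency: 0.1 × 0.1 × 0.1 = 0.001
Species A energy = 57 / 0.001 = 57000 kJ m⁻²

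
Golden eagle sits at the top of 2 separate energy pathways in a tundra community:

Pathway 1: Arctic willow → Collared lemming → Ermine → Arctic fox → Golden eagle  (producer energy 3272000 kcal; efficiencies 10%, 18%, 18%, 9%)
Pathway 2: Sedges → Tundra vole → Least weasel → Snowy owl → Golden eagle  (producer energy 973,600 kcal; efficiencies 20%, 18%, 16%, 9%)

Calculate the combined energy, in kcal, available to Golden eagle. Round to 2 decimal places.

Pathway 1: 3272000 × 0.1 × 0.18 × 0.18 × 0.09 = 954.1152 kcal
Pathway 2: 973600 × 0.2 × 0.18 × 0.16 × 0.09 = 504.71424 kcal
Total at Golden eagle: 954.1152 + 504.71424 = 1458.82944 kcal

1458.83 kcal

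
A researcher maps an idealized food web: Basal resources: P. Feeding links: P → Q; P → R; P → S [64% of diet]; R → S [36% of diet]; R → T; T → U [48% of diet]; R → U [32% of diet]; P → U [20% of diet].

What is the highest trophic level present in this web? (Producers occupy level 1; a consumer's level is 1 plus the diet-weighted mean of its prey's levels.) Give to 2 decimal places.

Q: 1 + 1 = 2
R: 1 + 1 = 2
S: 1 + (0.64×1 + 0.36×2) = 2.36
T: 1 + 2 = 3
U: 1 + (0.48×3 + 0.32×2 + 0.2×1) = 3.28

3.28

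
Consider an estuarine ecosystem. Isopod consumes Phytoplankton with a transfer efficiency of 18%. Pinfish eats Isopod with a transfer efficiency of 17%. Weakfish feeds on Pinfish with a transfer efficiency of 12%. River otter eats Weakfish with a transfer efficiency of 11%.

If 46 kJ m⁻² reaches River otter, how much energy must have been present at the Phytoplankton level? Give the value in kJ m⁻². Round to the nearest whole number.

Cumulative transfer efficiency: 0.18 × 0.17 × 0.12 × 0.11 = 0.00040392
Phytoplankton energy = 46 / 0.00040392 = 113884 kJ m⁻²

113884 kJ m⁻²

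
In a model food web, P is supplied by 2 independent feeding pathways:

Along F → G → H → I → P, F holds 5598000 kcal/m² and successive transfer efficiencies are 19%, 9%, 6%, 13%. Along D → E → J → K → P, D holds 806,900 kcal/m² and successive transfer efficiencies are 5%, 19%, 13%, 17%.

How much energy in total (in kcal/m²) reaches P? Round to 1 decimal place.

Via F: 5598000 × 0.19 × 0.09 × 0.06 × 0.13 = 746.66124 kcal/m²
Via D: 806900 × 0.05 × 0.19 × 0.13 × 0.17 = 169.408655 kcal/m²
Total at P: 746.66124 + 169.408655 = 916.069895 kcal/m²

916.1 kcal/m²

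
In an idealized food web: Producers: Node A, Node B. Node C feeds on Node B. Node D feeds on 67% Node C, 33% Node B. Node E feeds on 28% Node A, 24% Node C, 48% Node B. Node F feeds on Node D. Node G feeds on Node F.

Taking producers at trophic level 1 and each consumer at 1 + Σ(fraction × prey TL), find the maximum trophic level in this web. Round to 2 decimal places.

Node C: 1 + 1 = 2
Node D: 1 + (0.67×2 + 0.33×1) = 2.67
Node E: 1 + (0.28×1 + 0.24×2 + 0.48×1) = 2.24
Node F: 1 + 2.67 = 3.67
Node G: 1 + 3.67 = 4.67

4.67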